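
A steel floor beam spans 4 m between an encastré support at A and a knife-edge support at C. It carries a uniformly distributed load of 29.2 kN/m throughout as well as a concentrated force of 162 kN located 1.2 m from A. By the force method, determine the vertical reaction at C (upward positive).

R_C = 63.48 kN

Choose R_C as the redundant. The primary structure is the cantilever fixed at A.
Downward deflection at the released point C due to the loads:
  UDL 29.2: wL⁴/(8EI) = 934.4/EI
  point load 162 at a = 1.2: Pa²(3L − a)/(6EI) = 419.9/EI
  δ_0 = 1354/EI
Tip deflection under a unit load at C: L³/(3EI) = 21.33/EI.
The prop prevents deflection at C: R_C = δ_0/δ_{CC} = 1354/21.33 = 63.48 kN.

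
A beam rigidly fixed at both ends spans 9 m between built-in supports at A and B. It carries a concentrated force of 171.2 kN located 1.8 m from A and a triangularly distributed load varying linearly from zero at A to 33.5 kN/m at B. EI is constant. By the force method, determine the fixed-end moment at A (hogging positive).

M_A = 287.7 kN·m

Release both end moments; the primary structure is a simply-supported span AB with redundants M_A and M_B.
Simple-span end rotations at A and B under the given loads:
  at A: point load 171.2 at a = 1.8: Pab(L + b)/(6LEI) = 665.6/EI
  at B: point load 171.2 at a = 1.8: Pab(L + a)/(6LEI) = 443.8/EI
  at A: triangular load, peak 33.5: 7w₀L³/(360EI) = 474.9/EI
  at B: triangular load, peak 33.5: w₀L³/(45EI) = 542.7/EI
  θ_A0 = 1140/EI,  θ_B0 = 986.5/EI
Flexibility coefficients: a unit moment at one end gives L/(3EI) there and L/(6EI) at the far end, so f₁₁ = f₂₂ = 3/EI and f₁₂ = f₂₁ = 1.5/EI.
Compatibility — zero rotation at each built-in end:
  3 M_A + 1.5 M_B = 1140
  1.5 M_A + 3 M_B = 986.5
Solving the pair gives M_A = 287.7 kN·m and M_B = 185 kN·m (hogging).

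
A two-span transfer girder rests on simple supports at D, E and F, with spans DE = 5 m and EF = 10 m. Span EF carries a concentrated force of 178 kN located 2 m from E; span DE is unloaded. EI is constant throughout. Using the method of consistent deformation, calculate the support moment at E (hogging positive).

M_E = 170.9 kN·m

Insert a hinge at E; M_E is the redundant, and each span becomes simply supported.
End slopes at the hinge E, treating each span as simply supported:
  span EF: point load 178 at a = 2: Pab(L + b)/(6LEI) = 854.4/EI
  relative rotation θ_0 = (0 + 854.4)/EI = 854.4/EI
A unit hogging moment at E produces rotation L₁/(3EI) + L₂/(3EI) = 5/EI.
Slope continuity at E: θ_0 = M_E·5/EI, so M_E = 854.4/5 = 170.9 kN·m (hogging).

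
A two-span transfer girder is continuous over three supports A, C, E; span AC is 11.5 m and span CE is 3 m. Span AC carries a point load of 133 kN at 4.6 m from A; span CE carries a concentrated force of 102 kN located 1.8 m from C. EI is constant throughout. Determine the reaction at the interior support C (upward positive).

Release continuity at C by inserting a hinge; the redundant is the internal moment M_C. The primary structure is two simply-supported spans AC and CE.
Rotations at C on the released spans (each span's end-slope, ×1/EI):
  span AC: point load 133 at a = 4.6: Pab(L + a)/(6LEI) = 985/EI
  span CE: point load 102 at a = 1.8: Pab(L + b)/(6LEI) = 51.41/EI
  relative rotation θ_0 = (985 + 51.41)/EI = 1036/EI
A unit hogging moment at C produces rotation L₁/(3EI) + L₂/(3EI) = 4.833/EI.
Compatibility: M_C·(L₁+L₂)/(3EI) = θ_0, giving M_C = 214.4 kN·m (hogging).
Span AC, ΣM about A with M_C applied at C: R_C^{AC}·11.5 = 611.8 + 214.4, so R_C^{AC} = 71.85 kN and R_A = 133 − 71.85 = 61.15 kN.
Span CE, ΣM about E: R_C^{CE}·3 = 122.4 + 214.4, so R_C^{CE} = 112.3 kN and R_E = 102 − 112.3 = -10.28 kN.
R_C = 71.85 + 112.3 = 184.1 kN.

R_C = 184.1 kN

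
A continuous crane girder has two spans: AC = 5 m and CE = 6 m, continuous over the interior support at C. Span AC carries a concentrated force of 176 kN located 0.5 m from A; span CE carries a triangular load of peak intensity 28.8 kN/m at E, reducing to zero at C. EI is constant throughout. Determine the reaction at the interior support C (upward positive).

R_C = 65.76 kN

Insert a hinge at C; M_C is the redundant, and each span becomes simply supported.
Rotations at C on the released spans (each span's end-slope, ×1/EI):
  span AC: point load 176 at a = 0.5: Pab(L + a)/(6LEI) = 72.6/EI
  span CE: triangular load, peak 28.8: 7w₀L³/(360EI) = 121/EI
  relative rotation θ_0 = (72.6 + 121)/EI = 193.6/EI
A unit hogging moment at C produces rotation L₁/(3EI) + L₂/(3EI) = 3.667/EI.
Slope continuity at C: θ_0 = M_C·3.667/EI, so M_C = 193.6/3.667 = 52.79 kN·m (hogging).
Span AC, ΣM about A with M_C applied at C: R_C^{AC}·5 = 88 + 52.79, so R_C^{AC} = 28.16 kN and R_A = 176 − 28.16 = 147.8 kN.
Span CE, ΣM about E: R_C^{CE}·6 = 172.8 + 52.79, so R_C^{CE} = 37.6 kN and R_E = 86.4 − 37.6 = 48.8 kN.
R_C = 28.16 + 37.6 = 65.76 kN.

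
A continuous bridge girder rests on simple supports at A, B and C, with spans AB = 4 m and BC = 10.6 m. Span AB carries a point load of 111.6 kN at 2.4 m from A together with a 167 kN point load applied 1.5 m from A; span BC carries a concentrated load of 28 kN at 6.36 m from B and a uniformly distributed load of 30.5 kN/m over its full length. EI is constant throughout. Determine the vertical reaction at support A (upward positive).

Take M_B as the redundant. Released structure: two simple spans AB and BC with a hinge at B.
Rotations at B on the released spans (each span's end-slope, ×1/EI):
  span AB: point load 111.6 at a = 2.4: Pab(L + a)/(6LEI) = 114.3/EI
  span AB: point load 167 at a = 1.5: Pab(L + a)/(6LEI) = 143.5/EI
  span BC: point load 28 at a = 6.36: Pab(L + b)/(6LEI) = 176.2/EI
  span BC: UDL 30.5: wL³/(24EI) = 1514/EI
  relative rotation θ_0 = (257.8 + 1690)/EI = 1948/EI
A unit hogging moment at B produces rotation L₁/(3EI) + L₂/(3EI) = 4.867/EI.
Compatibility: M_B·(L₁+L₂)/(3EI) = θ_0, giving M_B = 400.2 kN·m (hogging).
Span AB, ΣM about A with M_B applied at B: R_B^{AB}·4 = 518.3 + 400.2, so R_B^{AB} = 229.6 kN and R_A = 278.6 − 229.6 = 48.97 kN.

R_A = 48.97 kN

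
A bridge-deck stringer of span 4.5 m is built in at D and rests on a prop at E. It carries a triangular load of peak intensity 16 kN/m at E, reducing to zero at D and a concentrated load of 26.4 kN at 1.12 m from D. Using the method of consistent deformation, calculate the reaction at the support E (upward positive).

R_E = 22.05 kN

Take the reaction at E as the redundant and release it; the primary structure is a cantilever fixed at D.
Downward deflection at the released point E due to the loads:
  triangular load, peak 16 at the free end: 11w₀L⁴/(120EI) = 601.4/EI
  point load 26.4 at a = 1.12: Pa²(3L − a)/(6EI) = 68.33/EI
  δ_0 = 669.8/EI
Tip deflection under a unit load at E: L³/(3EI) = 30.38/EI.
The prop prevents deflection at E: R_E = δ_0/δ_{EE} = 669.8/30.38 = 22.05 kN.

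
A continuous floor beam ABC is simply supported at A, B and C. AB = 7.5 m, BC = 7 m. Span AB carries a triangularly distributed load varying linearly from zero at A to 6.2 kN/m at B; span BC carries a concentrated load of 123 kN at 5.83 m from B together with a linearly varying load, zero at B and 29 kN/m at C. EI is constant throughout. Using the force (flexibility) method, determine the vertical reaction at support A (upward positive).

Take M_B as the redundant. Released structure: two simple spans AB and BC with a hinge at B.
Discontinuity in slope at B on the released structure — sum the simple-span end rotations:
  span AB: triangular load, peak 6.2: w₀L³/(45EI) = 58.12/EI
  span BC: point load 123 at a = 5.83: Pab(L + b)/(6LEI) = 163.2/EI
  span BC: triangular load, peak 29: 7w₀L³/(360EI) = 193.4/EI
  relative rotation θ_0 = (58.12 + 356.6)/EI = 414.7/EI
A unit hogging moment at B produces rotation L₁/(3EI) + L₂/(3EI) = 4.833/EI.
Slope continuity at B: θ_0 = M_B·4.833/EI, so M_B = 414.7/4.833 = 85.81 kN·m (hogging).
Span AB, ΣM about A with M_B applied at B: R_B^{AB}·7.5 = 116.2 + 85.81, so R_B^{AB} = 26.94 kN and R_A = 23.25 − 26.94 = -3.691 kN.

R_A = -3.691 kN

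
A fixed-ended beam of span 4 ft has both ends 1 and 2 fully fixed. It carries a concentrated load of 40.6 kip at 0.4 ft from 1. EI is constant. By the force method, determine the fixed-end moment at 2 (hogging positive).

M_2 = 1.462 kip·ft

Take the two fixed-end moments M_1, M_2 as redundants; the released structure is the simple span 12.
End rotations of the released simple span under the applied load (×1/EI):
  at 1: point load 40.6 at a = 0.4: Pab(L + b)/(6LEI) = 18.51/EI
  at 2: point load 40.6 at a = 0.4: Pab(L + a)/(6LEI) = 10.72/EI
  θ_10 = 18.51/EI,  θ_20 = 10.72/EI
Flexibility coefficients: a unit moment at one end gives L/(3EI) there and L/(6EI) at the far end, so f₁₁ = f₂₂ = 1.333/EI and f₁₂ = f₂₁ = 0.6667/EI.
Compatibility — zero rotation at each built-in end:
  1.333 M_1 + 0.6667 M_2 = 18.51
  0.6667 M_1 + 1.333 M_2 = 10.72
Solving the pair gives M_1 = 13.15 kip·ft and M_2 = 1.462 kip·ft (hogging).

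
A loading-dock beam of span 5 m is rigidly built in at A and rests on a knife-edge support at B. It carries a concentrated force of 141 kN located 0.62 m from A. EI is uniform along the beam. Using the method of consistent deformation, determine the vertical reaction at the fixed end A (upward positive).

Take the reaction at B as the redundant and release it; the primary structure is a cantilever fixed at A.
Downward deflection at the released point B due to the loads:
  point load 141 at a = 0.62: Pa²(3L − a)/(6EI) = 129.9/EI
Tip deflection under a unit load at B: L³/(3EI) = 41.67/EI.
Compatibility at B: δ_0 − R_B·δ_{BB} = 0, so R_B = 129.9/41.67 = 3.118 kN.
Vertical equilibrium: R_A = ΣP − R_B = 141 − 3.118 = 137.9 kN.

R_A = 137.9 kN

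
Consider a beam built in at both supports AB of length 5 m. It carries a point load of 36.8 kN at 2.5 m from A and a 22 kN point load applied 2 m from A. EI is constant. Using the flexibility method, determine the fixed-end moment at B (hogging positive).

Take the two fixed-end moments M_A, M_B as redundants; the released structure is the simple span AB.
End rotations of the released simple span under the applied load (×1/EI):
  at A: point load 36.8 at a = 2.5: Pab(L + b)/(6LEI) = 57.5/EI
  at B: point load 36.8 at a = 2.5: Pab(L + a)/(6LEI) = 57.5/EI
  at A: point load 22 at a = 2: Pab(L + b)/(6LEI) = 35.2/EI
  at B: point load 22 at a = 2: Pab(L + a)/(6LEI) = 30.8/EI
  θ_A0 = 92.7/EI,  θ_B0 = 88.3/EI
Flexibility coefficients: a unit moment at one end gives L/(3EI) there and L/(6EI) at the far end, so f₁₁ = f₂₂ = 1.667/EI and f₁₂ = f₂₁ = 0.8333/EI.
Compatibility — zero rotation at each built-in end:
  1.667 M_A + 0.8333 M_B = 92.7
  0.8333 M_A + 1.667 M_B = 88.3
Solving the pair gives M_A = 38.84 kN·m and M_B = 33.56 kN·m (hogging).

M_B = 33.56 kN·m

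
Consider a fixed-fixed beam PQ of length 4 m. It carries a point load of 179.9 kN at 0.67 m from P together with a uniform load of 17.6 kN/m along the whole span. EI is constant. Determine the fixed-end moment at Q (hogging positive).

M_Q = 40.27 kN·m

Release both end moments; the primary structure is a simply-supported span PQ with redundants M_P and M_Q.
Simple-span end rotations at P and Q under the given loads:
  at P: point load 179.9 at a = 0.67: Pab(L + b)/(6LEI) = 122.6/EI
  at Q: point load 179.9 at a = 0.67: Pab(L + a)/(6LEI) = 78.1/EI
  at P: UDL 17.6: wL³/(24EI) = 46.93/EI
  at Q: UDL 17.6: wL³/(24EI) = 46.93/EI
  θ_P0 = 169.5/EI,  θ_Q0 = 125/EI
Flexibility coefficients: a unit moment at one end gives L/(3EI) there and L/(6EI) at the far end, so f₁₁ = f₂₂ = 1.333/EI and f₁₂ = f₂₁ = 0.6667/EI.
Compatibility — zero rotation at each built-in end:
  1.333 M_P + 0.6667 M_Q = 169.5
  0.6667 M_P + 1.333 M_Q = 125
Solving the pair gives M_P = 107 kN·m and M_Q = 40.27 kN·m (hogging).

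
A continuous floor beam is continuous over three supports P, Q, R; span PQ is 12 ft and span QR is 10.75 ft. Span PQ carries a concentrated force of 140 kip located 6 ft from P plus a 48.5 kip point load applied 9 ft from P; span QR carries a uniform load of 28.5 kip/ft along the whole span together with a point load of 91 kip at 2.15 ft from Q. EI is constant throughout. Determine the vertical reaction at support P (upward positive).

Take M_Q as the redundant. Released structure: two simple spans PQ and QR with a hinge at Q.
End slopes at the hinge Q, treating each span as simply supported:
  span PQ: point load 140 at a = 6: Pab(L + a)/(6LEI) = 1260/EI
  span PQ: point load 48.5 at a = 9: Pab(L + a)/(6LEI) = 381.9/EI
  span QR: UDL 28.5: wL³/(24EI) = 1475/EI
  span QR: point load 91 at a = 2.15: Pab(L + b)/(6LEI) = 504.8/EI
  relative rotation θ_0 = (1642 + 1980)/EI = 3622/EI
A unit hogging moment at Q produces rotation L₁/(3EI) + L₂/(3EI) = 7.583/EI.
Compatibility: M_Q·(L₁+L₂)/(3EI) = θ_0, giving M_Q = 477.6 kip·ft (hogging).
Span PQ, ΣM about P with M_Q applied at Q: R_Q^{PQ}·12 = 1276 + 477.6, so R_Q^{PQ} = 146.2 kip and R_P = 188.5 − 146.2 = 42.32 kip.

R_P = 42.32 kip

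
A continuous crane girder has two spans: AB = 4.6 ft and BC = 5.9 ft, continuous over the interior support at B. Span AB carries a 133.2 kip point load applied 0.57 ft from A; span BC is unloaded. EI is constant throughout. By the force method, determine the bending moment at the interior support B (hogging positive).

M_B = 16.38 kip·ft

Take M_B as the redundant. Released structure: two simple spans AB and BC with a hinge at B.
Discontinuity in slope at B on the released structure — sum the simple-span end rotations:
  span AB: point load 133.2 at a = 0.57: Pab(L + a)/(6LEI) = 57.31/EI
  relative rotation θ_0 = (57.31 + 0)/EI = 57.31/EI
A unit hogging moment at B produces rotation L₁/(3EI) + L₂/(3EI) = 3.5/EI.
Slope continuity at B: θ_0 = M_B·3.5/EI, so M_B = 57.31/3.5 = 16.38 kip·ft (hogging).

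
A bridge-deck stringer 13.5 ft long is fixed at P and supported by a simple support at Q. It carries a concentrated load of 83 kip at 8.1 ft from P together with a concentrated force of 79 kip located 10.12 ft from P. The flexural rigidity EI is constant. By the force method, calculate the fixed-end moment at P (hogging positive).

Remove the prop at Q; the released (primary) structure is a cantilever built in at P.
Primary-structure tip deflection at Q by superposition:
  point load 83 at a = 8.1: Pa²(3L − a)/(6EI) = 29406/EI
  point load 79 at a = 10.12: Pa²(3L − a)/(6EI) = 40966/EI
  δ_0 = 70373/EI
Tip deflection under a unit load at Q: L³/(3EI) = 820.1/EI.
The prop prevents deflection at Q: R_Q = δ_0/δ_{QQ} = 70373/820.1 = 85.81 kip.
Moment equilibrium about P: M_P = Σ(load moments about P) − R_Q·L = 1472 − 85.81×13.5 = 313.4 kip·ft.

M_P = 313.4 kip·ft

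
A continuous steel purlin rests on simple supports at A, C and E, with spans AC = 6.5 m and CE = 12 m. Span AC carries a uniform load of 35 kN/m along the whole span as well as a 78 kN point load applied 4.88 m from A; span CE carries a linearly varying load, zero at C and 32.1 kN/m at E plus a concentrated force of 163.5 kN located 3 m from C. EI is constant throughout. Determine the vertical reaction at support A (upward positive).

R_A = 59.68 kN

Take M_C as the redundant. Released structure: two simple spans AC and CE with a hinge at C.
Rotations at C on the released spans (each span's end-slope, ×1/EI):
  span AC: UDL 35: wL³/(24EI) = 400.5/EI
  span AC: point load 78 at a = 4.88: Pab(L + a)/(6LEI) = 179.9/EI
  span CE: triangular load, peak 32.1: 7w₀L³/(360EI) = 1079/EI
  span CE: point load 163.5 at a = 3: Pab(L + b)/(6LEI) = 1288/EI
  relative rotation θ_0 = (580.4 + 2366)/EI = 2947/EI
A unit hogging moment at C produces rotation L₁/(3EI) + L₂/(3EI) = 6.167/EI.
Slope continuity at C: θ_0 = M_C·6.167/EI, so M_C = 2947/6.167 = 477.8 kN·m (hogging).
Span AC, ΣM about A with M_C applied at C: R_C^{AC}·6.5 = 1120 + 477.8, so R_C^{AC} = 245.8 kN and R_A = 305.5 − 245.8 = 59.68 kN.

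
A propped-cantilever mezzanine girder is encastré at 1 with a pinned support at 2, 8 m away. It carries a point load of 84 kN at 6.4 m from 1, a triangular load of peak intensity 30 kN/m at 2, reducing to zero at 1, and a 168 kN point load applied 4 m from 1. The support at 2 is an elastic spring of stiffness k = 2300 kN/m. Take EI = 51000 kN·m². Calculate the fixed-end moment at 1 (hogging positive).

M_1 = 591.9 kN·m

Remove the prop at 2; the released (primary) structure is a cantilever built in at 1.
Free-end deflection of the primary structure under the applied loading (downward +):
  point load 84 at a = 6.4: Pa²(3L − a)/(6EI) = 10093/EI
  triangular load, peak 30 at the free end: 11w₀L⁴/(120EI) = 11264/EI
  point load 168 at a = 4: Pa²(3L − a)/(6EI) = 8960/EI
  δ_0 = 30317/EI
Tip deflection under a unit load at 2: L³/(3EI) = 170.7/EI.
With EI = 51000 kN·m²: δ_0 = 0.59444 m and δ_{22} = 0.003346 m/kN.
Compatibility — the spring shortens by R_2/k under the reaction it provides: δ_0 − R_2·δ_{22} = R_2/k. With 1/k = 0.000435 m/kN, R_2 = δ_0 / (δ_{22} + 1/k) = 0.59444 / (0.003346 + 0.000435) = 157.2 kN.
Moment equilibrium about 1: M_1 = Σ(load moments about 1) − R_2·L = 1850 − 157.2×8 = 591.9 kN·m.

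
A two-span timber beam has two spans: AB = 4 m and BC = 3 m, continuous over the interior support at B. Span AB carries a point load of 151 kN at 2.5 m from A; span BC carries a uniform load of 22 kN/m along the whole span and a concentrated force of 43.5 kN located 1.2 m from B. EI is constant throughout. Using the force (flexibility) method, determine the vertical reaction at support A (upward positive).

R_A = 34.86 kN

Take M_B as the redundant. Released structure: two simple spans AB and BC with a hinge at B.
Discontinuity in slope at B on the released structure — sum the simple-span end rotations:
  span AB: point load 151 at a = 2.5: Pab(L + a)/(6LEI) = 153.4/EI
  span BC: UDL 22: wL³/(24EI) = 24.75/EI
  span BC: point load 43.5 at a = 1.2: Pab(L + b)/(6LEI) = 25.06/EI
  relative rotation θ_0 = (153.4 + 49.81)/EI = 203.2/EI
A unit hogging moment at B produces rotation L₁/(3EI) + L₂/(3EI) = 2.333/EI.
Compatibility: M_B·(L₁+L₂)/(3EI) = θ_0, giving M_B = 87.07 kN·m (hogging).
Span AB, ΣM about A with M_B applied at B: R_B^{AB}·4 = 377.5 + 87.07, so R_B^{AB} = 116.1 kN and R_A = 151 − 116.1 = 34.86 kN.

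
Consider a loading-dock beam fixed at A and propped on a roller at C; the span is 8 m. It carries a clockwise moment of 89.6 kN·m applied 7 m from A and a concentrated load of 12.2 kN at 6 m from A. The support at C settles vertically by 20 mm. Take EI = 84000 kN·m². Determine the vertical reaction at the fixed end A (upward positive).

R_A = -2.214 kN

Choose R_C as the redundant. The primary structure is the cantilever fixed at A.
Downward deflection at the released point C due to the loads:
  clockwise couple 89.6 at a = 7: M₀a(2L − a)/(2EI) = 2822/EI
  point load 12.2 at a = 6: Pa²(3L − a)/(6EI) = 1318/EI
  δ_0 = 4140/EI
Flexibility coefficient — unit upward force at C: δ_{CC} = L³/(3EI) = 170.7/EI.
With EI = 84000 kN·m²: δ_0 = 0.049286 m and δ_{CC} = 0.002032 m/kN.
Compatibility — the beam at C must follow the support down by 0.02 m: δ_0 − R_C·δ_{CC} = 0.02, so R_C = (0.049286 − 0.02)/0.002032 = 14.41 kN.
Vertical equilibrium: R_A = ΣP − R_C = 12.2 − 14.41 = -2.214 kN.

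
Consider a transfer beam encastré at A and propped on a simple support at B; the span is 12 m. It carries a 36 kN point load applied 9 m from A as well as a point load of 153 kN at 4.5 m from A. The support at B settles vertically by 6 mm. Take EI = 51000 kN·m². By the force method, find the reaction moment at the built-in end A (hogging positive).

M_A = 406.6 kN·m

Release the roller at B. Primary structure: cantilever fixed at A.
Downward deflection at the released point B due to the loads:
  point load 36 at a = 9: Pa²(3L − a)/(6EI) = 13122/EI
  point load 153 at a = 4.5: Pa²(3L − a)/(6EI) = 16266/EI
  δ_0 = 29388/EI
Flexibility coefficient — unit upward force at B: δ_{BB} = L³/(3EI) = 576/EI.
With EI = 51000 kN·m²: δ_0 = 0.57623 m and δ_{BB} = 0.011294 m/kN.
Compatibility — the beam at B must follow the support down by 0.006 m: δ_0 − R_B·δ_{BB} = 0.006, so R_B = (0.57623 − 0.006)/0.011294 = 50.49 kN.
Moment equilibrium about A: M_A = Σ(load moments about A) − R_B·L = 1012 − 50.49×12 = 406.6 kN·m.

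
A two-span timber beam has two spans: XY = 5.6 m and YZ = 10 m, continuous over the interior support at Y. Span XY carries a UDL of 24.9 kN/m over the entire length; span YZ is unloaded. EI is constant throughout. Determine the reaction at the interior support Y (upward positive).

Take M_Y as the redundant. Released structure: two simple spans XY and YZ with a hinge at Y.
Rotations at Y on the released spans (each span's end-slope, ×1/EI):
  span XY: UDL 24.9: wL³/(24EI) = 182.2/EI
  relative rotation θ_0 = (182.2 + 0)/EI = 182.2/EI
A unit hogging moment at Y produces rotation L₁/(3EI) + L₂/(3EI) = 5.2/EI.
Slope continuity at Y: θ_0 = M_Y·5.2/EI, so M_Y = 182.2/5.2 = 35.04 kN·m (hogging).
Span XY, ΣM about X with M_Y applied at Y: R_Y^{XY}·5.6 = 390.4 + 35.04, so R_Y^{XY} = 75.98 kN and R_X = 139.4 − 75.98 = 63.46 kN.
Span YZ, ΣM about Z: R_Y^{YZ}·10 = 0 + 35.04, so R_Y^{YZ} = 3.504 kN and R_Z = 0 − 3.504 = -3.504 kN.
R_Y = 75.98 + 3.504 = 79.48 kN.

R_Y = 79.48 kN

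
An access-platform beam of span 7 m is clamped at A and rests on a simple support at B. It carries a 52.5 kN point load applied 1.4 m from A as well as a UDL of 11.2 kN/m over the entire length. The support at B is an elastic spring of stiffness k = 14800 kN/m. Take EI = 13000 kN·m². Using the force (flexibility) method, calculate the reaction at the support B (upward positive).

Remove the prop at B; the released (primary) structure is a cantilever built in at A.
Primary-structure tip deflection at B by superposition:
  point load 52.5 at a = 1.4: Pa²(3L − a)/(6EI) = 336.1/EI
  UDL 11.2: wL⁴/(8EI) = 3361/EI
  δ_0 = 3698/EI
Flexibility coefficient — unit upward force at B: δ_{BB} = L³/(3EI) = 114.3/EI.
With EI = 13000 kN·m²: δ_0 = 0.28443 m and δ_{BB} = 0.008795 m/kN.
Compatibility — the spring shortens by R_B/k under the reaction it provides: δ_0 − R_B·δ_{BB} = R_B/k. With 1/k = 0.000068 m/kN, R_B = δ_0 / (δ_{BB} + 1/k) = 0.28443 / (0.008795 + 0.000068) = 32.09 kN.

R_B = 32.09 kN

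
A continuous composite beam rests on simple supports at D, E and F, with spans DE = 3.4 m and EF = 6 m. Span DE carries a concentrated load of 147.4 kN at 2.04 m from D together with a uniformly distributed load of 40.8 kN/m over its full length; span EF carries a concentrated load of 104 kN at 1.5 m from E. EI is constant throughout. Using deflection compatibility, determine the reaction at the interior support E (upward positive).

Release continuity at E by inserting a hinge; the redundant is the internal moment M_E. The primary structure is two simply-supported spans DE and EF.
Rotations at E on the released spans (each span's end-slope, ×1/EI):
  span DE: point load 147.4 at a = 2.04: Pab(L + a)/(6LEI) = 109.1/EI
  span DE: UDL 40.8: wL³/(24EI) = 66.82/EI
  span EF: point load 104 at a = 1.5: Pab(L + b)/(6LEI) = 204.8/EI
  relative rotation θ_0 = (175.9 + 204.8)/EI = 380.6/EI
A unit hogging moment at E produces rotation L₁/(3EI) + L₂/(3EI) = 3.133/EI.
Slope continuity at E: θ_0 = M_E·3.133/EI, so M_E = 380.6/3.133 = 121.5 kN·m (hogging).
Span DE, ΣM about D with M_E applied at E: R_E^{DE}·3.4 = 536.5 + 121.5, so R_E^{DE} = 193.5 kN and R_D = 286.1 − 193.5 = 92.59 kN.
Span EF, ΣM about F: R_E^{EF}·6 = 468 + 121.5, so R_E^{EF} = 98.25 kN and R_F = 104 − 98.25 = 5.754 kN.
R_E = 193.5 + 98.25 = 291.8 kN.

R_E = 291.8 kN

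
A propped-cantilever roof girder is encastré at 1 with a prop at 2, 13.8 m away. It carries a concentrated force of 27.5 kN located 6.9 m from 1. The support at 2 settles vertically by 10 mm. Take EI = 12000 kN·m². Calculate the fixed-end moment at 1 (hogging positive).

M_1 = 73.05 kN·m

Release the roller at 2. Primary structure: cantilever fixed at 1.
Primary-structure tip deflection at 2 by superposition:
  point load 27.5 at a = 6.9: Pa²(3L − a)/(6EI) = 7528/EI
Tip deflection under a unit load at 2: L³/(3EI) = 876/EI.
With EI = 12000 kN·m²: δ_0 = 0.62736 m and δ_{22} = 0.073002 m/kN.
Compatibility — the beam at 2 must follow the support down by 0.01 m: δ_0 − R_2·δ_{22} = 0.01, so R_2 = (0.62736 − 0.01)/0.073002 = 8.457 kN.
Moment equilibrium about 1: M_1 = Σ(load moments about 1) − R_2·L = 189.8 − 8.457×13.8 = 73.05 kN·m.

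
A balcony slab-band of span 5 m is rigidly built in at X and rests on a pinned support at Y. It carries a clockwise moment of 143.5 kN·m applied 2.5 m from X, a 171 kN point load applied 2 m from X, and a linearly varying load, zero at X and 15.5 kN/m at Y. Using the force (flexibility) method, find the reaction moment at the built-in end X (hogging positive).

M_X = 168.8 kN·m

Choose R_Y as the redundant. The primary structure is the cantilever fixed at X.
Downward deflection at the released point Y due to the loads:
  clockwise couple 143.5 at a = 2.5: M₀a(2L − a)/(2EI) = 1345/EI
  point load 171 at a = 2: Pa²(3L − a)/(6EI) = 1482/EI
  triangular load, peak 15.5 at the free end: 11w₀L⁴/(120EI) = 888/EI
  δ_0 = 3715/EI
Tip deflection under a unit load at Y: L³/(3EI) = 41.67/EI.
Compatibility at Y: δ_0 − R_Y·δ_{YY} = 0, so R_Y = 3715/41.67 = 89.17 kN.
Moment equilibrium about X: M_X = Σ(load moments about X) − R_Y·L = 614.7 − 89.17×5 = 168.8 kN·m.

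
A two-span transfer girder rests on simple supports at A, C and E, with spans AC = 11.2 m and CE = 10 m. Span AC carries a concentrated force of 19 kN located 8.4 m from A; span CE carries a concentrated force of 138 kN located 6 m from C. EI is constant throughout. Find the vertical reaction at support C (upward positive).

Take M_C as the redundant. Released structure: two simple spans AC and CE with a hinge at C.
End slopes at the hinge C, treating each span as simply supported:
  span AC: point load 19 at a = 8.4: Pab(L + a)/(6LEI) = 130.3/EI
  span CE: point load 138 at a = 6: Pab(L + b)/(6LEI) = 772.8/EI
  relative rotation θ_0 = (130.3 + 772.8)/EI = 903.1/EI
A unit hogging moment at C produces rotation L₁/(3EI) + L₂/(3EI) = 7.067/EI.
Compatibility: M_C·(L₁+L₂)/(3EI) = θ_0, giving M_C = 127.8 kN·m (hogging).
Span AC, ΣM about A with M_C applied at C: R_C^{AC}·11.2 = 159.6 + 127.8, so R_C^{AC} = 25.66 kN and R_A = 19 − 25.66 = -6.661 kN.
Span CE, ΣM about E: R_C^{CE}·10 = 552 + 127.8, so R_C^{CE} = 67.98 kN and R_E = 138 − 67.98 = 70.02 kN.
R_C = 25.66 + 67.98 = 93.64 kN.

R_C = 93.64 kN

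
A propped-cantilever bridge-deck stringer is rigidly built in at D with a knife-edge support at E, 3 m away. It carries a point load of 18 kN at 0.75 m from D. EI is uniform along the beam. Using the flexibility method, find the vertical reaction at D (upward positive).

R_D = 16.45 kN

Remove the prop at E; the released (primary) structure is a cantilever built in at D.
Primary-structure tip deflection at E by superposition:
  point load 18 at a = 0.75: Pa²(3L − a)/(6EI) = 13.92/EI
Tip deflection under a unit load at E: L³/(3EI) = 9/EI.
Compatibility at E: δ_0 − R_E·δ_{EE} = 0, so R_E = 13.92/9 = 1.547 kN.
Vertical equilibrium: R_D = ΣP − R_E = 18 − 1.547 = 16.45 kN.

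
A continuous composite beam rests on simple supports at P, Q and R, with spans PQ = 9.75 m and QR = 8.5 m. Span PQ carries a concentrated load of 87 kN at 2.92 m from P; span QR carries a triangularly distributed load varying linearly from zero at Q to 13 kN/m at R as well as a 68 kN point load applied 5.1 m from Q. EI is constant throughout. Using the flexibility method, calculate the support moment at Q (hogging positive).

Take M_Q as the redundant. Released structure: two simple spans PQ and QR with a hinge at Q.
Rotations at Q on the released spans (each span's end-slope, ×1/EI):
  span PQ: point load 87 at a = 2.92: Pab(L + a)/(6LEI) = 375.8/EI
  span QR: triangular load, peak 13: 7w₀L³/(360EI) = 155.2/EI
  span QR: point load 68 at a = 5.1: Pab(L + b)/(6LEI) = 275.1/EI
  relative rotation θ_0 = (375.8 + 430.4)/EI = 806.2/EI
A unit hogging moment at Q produces rotation L₁/(3EI) + L₂/(3EI) = 6.083/EI.
Compatibility: M_Q·(L₁+L₂)/(3EI) = θ_0, giving M_Q = 132.5 kN·m (hogging).

M_Q = 132.5 kN·m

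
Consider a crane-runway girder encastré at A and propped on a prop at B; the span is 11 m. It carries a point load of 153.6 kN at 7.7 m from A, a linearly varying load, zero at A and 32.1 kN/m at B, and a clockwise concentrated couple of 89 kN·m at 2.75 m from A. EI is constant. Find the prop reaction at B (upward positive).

Choose R_B as the redundant. The primary structure is the cantilever fixed at A.
Primary-structure tip deflection at B by superposition:
  point load 153.6 at a = 7.7: Pa²(3L − a)/(6EI) = 38401/EI
  triangular load, peak 32.1 at the free end: 11w₀L⁴/(120EI) = 43081/EI
  clockwise couple 89 at a = 2.75: M₀a(2L − a)/(2EI) = 2356/EI
  δ_0 = 83838/EI
Flexibility coefficient — unit upward force at B: δ_{BB} = L³/(3EI) = 443.7/EI.
Compatibility at B: δ_0 − R_B·δ_{BB} = 0, so R_B = 83838/443.7 = 189 kN.

R_B = 189 kN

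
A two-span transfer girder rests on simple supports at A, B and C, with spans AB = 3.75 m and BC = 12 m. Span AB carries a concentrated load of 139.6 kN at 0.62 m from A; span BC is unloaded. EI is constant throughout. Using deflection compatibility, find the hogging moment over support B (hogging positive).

Release continuity at B by inserting a hinge; the redundant is the internal moment M_B. The primary structure is two simply-supported spans AB and BC.
Rotations at B on the released spans (each span's end-slope, ×1/EI):
  span AB: point load 139.6 at a = 0.62: Pab(L + a)/(6LEI) = 52.62/EI
  relative rotation θ_0 = (52.62 + 0)/EI = 52.62/EI
A unit hogging moment at B produces rotation L₁/(3EI) + L₂/(3EI) = 5.25/EI.
Compatibility: M_B·(L₁+L₂)/(3EI) = θ_0, giving M_B = 10.02 kN·m (hogging).

M_B = 10.02 kN·m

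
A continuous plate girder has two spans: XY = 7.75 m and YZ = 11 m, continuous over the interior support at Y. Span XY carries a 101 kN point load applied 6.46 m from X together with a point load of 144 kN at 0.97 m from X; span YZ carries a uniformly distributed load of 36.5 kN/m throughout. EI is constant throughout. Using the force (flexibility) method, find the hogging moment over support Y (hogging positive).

M_Y = 393.4 kN·m

Take M_Y as the redundant. Released structure: two simple spans XY and YZ with a hinge at Y.
Discontinuity in slope at Y on the released structure — sum the simple-span end rotations:
  span XY: point load 101 at a = 6.46: Pab(L + a)/(6LEI) = 257.2/EI
  span XY: point load 144 at a = 0.97: Pab(L + a)/(6LEI) = 177.6/EI
  span YZ: UDL 36.5: wL³/(24EI) = 2024/EI
  relative rotation θ_0 = (434.8 + 2024)/EI = 2459/EI
A unit hogging moment at Y produces rotation L₁/(3EI) + L₂/(3EI) = 6.25/EI.
Slope continuity at Y: θ_0 = M_Y·6.25/EI, so M_Y = 2459/6.25 = 393.4 kN·m (hogging).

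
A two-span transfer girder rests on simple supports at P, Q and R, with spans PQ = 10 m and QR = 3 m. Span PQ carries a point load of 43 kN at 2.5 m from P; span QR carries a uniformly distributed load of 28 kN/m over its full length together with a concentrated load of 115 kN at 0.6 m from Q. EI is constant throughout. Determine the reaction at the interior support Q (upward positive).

Take M_Q as the redundant. Released structure: two simple spans PQ and QR with a hinge at Q.
Rotations at Q on the released spans (each span's end-slope, ×1/EI):
  span PQ: point load 43 at a = 2.5: Pab(L + a)/(6LEI) = 168/EI
  span QR: UDL 28: wL³/(24EI) = 31.5/EI
  span QR: point load 115 at a = 0.6: Pab(L + b)/(6LEI) = 49.68/EI
  relative rotation θ_0 = (168 + 81.18)/EI = 249.1/EI
A unit hogging moment at Q produces rotation L₁/(3EI) + L₂/(3EI) = 4.333/EI.
Slope continuity at Q: θ_0 = M_Q·4.333/EI, so M_Q = 249.1/4.333 = 57.5 kN·m (hogging).
Span PQ, ΣM about P with M_Q applied at Q: R_Q^{PQ}·10 = 107.5 + 57.5, so R_Q^{PQ} = 16.5 kN and R_P = 43 − 16.5 = 26.5 kN.
Span QR, ΣM about R: R_Q^{QR}·3 = 402 + 57.5, so R_Q^{QR} = 153.2 kN and R_R = 199 − 153.2 = 45.83 kN.
R_Q = 16.5 + 153.2 = 169.7 kN.

R_Q = 169.7 kN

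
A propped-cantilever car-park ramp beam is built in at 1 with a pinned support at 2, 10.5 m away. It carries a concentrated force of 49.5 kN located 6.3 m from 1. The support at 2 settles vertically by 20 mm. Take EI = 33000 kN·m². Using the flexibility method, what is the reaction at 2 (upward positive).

Release the roller at 2. Primary structure: cantilever fixed at 1.
Primary-structure tip deflection at 2 by superposition:
  point load 49.5 at a = 6.3: Pa²(3L − a)/(6EI) = 8252/EI
Flexibility coefficient — unit upward force at 2: δ_{22} = L³/(3EI) = 385.9/EI.
With EI = 33000 kN·m²: δ_0 = 0.25005 m and δ_{22} = 0.011693 m/kN.
Compatibility — the beam at 2 must follow the support down by 0.02 m: δ_0 − R_2·δ_{22} = 0.02, so R_2 = (0.25005 − 0.02)/0.011693 = 19.67 kN.

R_2 = 19.67 kN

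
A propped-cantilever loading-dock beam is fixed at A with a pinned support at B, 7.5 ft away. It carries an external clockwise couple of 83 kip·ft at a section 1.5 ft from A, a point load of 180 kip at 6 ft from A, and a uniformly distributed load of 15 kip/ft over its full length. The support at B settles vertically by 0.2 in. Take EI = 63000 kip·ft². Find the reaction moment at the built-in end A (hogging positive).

Take the reaction at B as the redundant and release it; the primary structure is a cantilever fixed at A.
Downward deflection at the released point B due to the loads:
  clockwise couple 83 at a = 1.5: M₀a(2L − a)/(2EI) = 840.4/EI
  point load 180 at a = 6: Pa²(3L − a)/(6EI) = 17820/EI
  UDL 15: wL⁴/(8EI) = 5933/EI
  δ_0 = 24593/EI
Flexibility coefficient — unit upward force at B: δ_{BB} = L³/(3EI) = 140.6/EI.
With EI = 63000 kip·ft²: δ_0 = 0.39036 ft and δ_{BB} = 0.002232 ft/kip.
Compatibility — the beam at B must follow the support down by 0.01667 ft: δ_0 − R_B·δ_{BB} = 0.01667, so R_B = (0.39036 − 0.01667)/0.002232 = 167.4 kip.
Moment equilibrium about A: M_A = Σ(load moments about A) − R_B·L = 1585 − 167.4×7.5 = 329.2 kip·ft.

M_A = 329.2 kip·ft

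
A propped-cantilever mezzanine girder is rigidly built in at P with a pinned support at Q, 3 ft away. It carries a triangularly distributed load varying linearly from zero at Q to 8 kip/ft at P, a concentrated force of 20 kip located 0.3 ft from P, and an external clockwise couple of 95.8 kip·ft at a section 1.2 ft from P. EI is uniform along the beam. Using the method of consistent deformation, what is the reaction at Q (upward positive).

Release the roller at Q. Primary structure: cantilever fixed at P.
Deflection at Q on the released cantilever, summing each load's contribution:
  triangular load, peak 8 at the fixed end: w₀L⁴/(30EI) = 21.6/EI
  point load 20 at a = 0.3: Pa²(3L − a)/(6EI) = 2.61/EI
  clockwise couple 95.8 at a = 1.2: M₀a(2L − a)/(2EI) = 275.9/EI
  δ_0 = 300.1/EI
Flexibility coefficient — unit upward force at Q: δ_{QQ} = L³/(3EI) = 9/EI.
Compatibility at Q: δ_0 − R_Q·δ_{QQ} = 0, so R_Q = 300.1/9 = 33.35 kip.

R_Q = 33.35 kip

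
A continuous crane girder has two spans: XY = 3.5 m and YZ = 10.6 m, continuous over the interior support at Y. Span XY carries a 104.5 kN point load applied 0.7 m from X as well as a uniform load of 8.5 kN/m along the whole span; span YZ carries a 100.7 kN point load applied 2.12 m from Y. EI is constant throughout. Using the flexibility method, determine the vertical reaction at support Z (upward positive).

R_Z = 8.112 kN

Take M_Y as the redundant. Released structure: two simple spans XY and YZ with a hinge at Y.
Discontinuity in slope at Y on the released structure — sum the simple-span end rotations:
  span XY: point load 104.5 at a = 0.7: Pab(L + a)/(6LEI) = 40.96/EI
  span XY: UDL 8.5: wL³/(24EI) = 15.18/EI
  span YZ: point load 100.7 at a = 2.12: Pab(L + b)/(6LEI) = 543.1/EI
  relative rotation θ_0 = (56.15 + 543.1)/EI = 599.3/EI
A unit hogging moment at Y produces rotation L₁/(3EI) + L₂/(3EI) = 4.7/EI.
Compatibility: M_Y·(L₁+L₂)/(3EI) = θ_0, giving M_Y = 127.5 kN·m (hogging).
Span YZ, ΣM about Z: R_Y^{YZ}·10.6 = 853.9 + 127.5, so R_Y^{YZ} = 92.59 kN and R_Z = 100.7 − 92.59 = 8.112 kN.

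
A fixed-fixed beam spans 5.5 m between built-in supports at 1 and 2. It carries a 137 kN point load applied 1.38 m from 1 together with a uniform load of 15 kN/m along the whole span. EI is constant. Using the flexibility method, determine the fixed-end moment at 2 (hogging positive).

M_2 = 73.35 kN·m

Take the two fixed-end moments M_1, M_2 as redundants; the released structure is the simple span 12.
On the primary (simply-supported) span, the end slopes from the loading are:
  at 1: point load 137 at a = 1.38: Pab(L + b)/(6LEI) = 227.1/EI
  at 2: point load 137 at a = 1.38: Pab(L + a)/(6LEI) = 162.4/EI
  at 1: UDL 15: wL³/(24EI) = 104/EI
  at 2: UDL 15: wL³/(24EI) = 104/EI
  θ_10 = 331.1/EI,  θ_20 = 266.4/EI
Flexibility coefficients: a unit moment at one end gives L/(3EI) there and L/(6EI) at the far end, so f₁₁ = f₂₂ = 1.833/EI and f₁₂ = f₂₁ = 0.9167/EI.
Compatibility — zero rotation at each built-in end:
  1.833 M_1 + 0.9167 M_2 = 331.1
  0.9167 M_1 + 1.833 M_2 = 266.4
Solving the pair gives M_1 = 143.9 kN·m and M_2 = 73.35 kN·m (hogging).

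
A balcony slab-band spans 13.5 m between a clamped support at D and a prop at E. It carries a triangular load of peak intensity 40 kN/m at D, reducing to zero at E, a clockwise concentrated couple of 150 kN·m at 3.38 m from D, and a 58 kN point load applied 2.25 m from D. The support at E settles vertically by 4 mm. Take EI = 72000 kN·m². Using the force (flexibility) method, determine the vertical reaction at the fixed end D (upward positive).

Remove the prop at E; the released (primary) structure is a cantilever built in at D.
Primary-structure tip deflection at E by superposition:
  triangular load, peak 40 at the fixed end: w₀L⁴/(30EI) = 44287/EI
  clockwise couple 150 at a = 3.38: M₀a(2L − a)/(2EI) = 5988/EI
  point load 58 at a = 2.25: Pa²(3L − a)/(6EI) = 1872/EI
  δ_0 = 52146/EI
Tip deflection under a unit load at E: L³/(3EI) = 820.1/EI.
With EI = 72000 kN·m²: δ_0 = 0.72425 m and δ_{EE} = 0.011391 m/kN.
Compatibility — the beam at E must follow the support down by 0.004 m: δ_0 − R_E·δ_{EE} = 0.004, so R_E = (0.72425 − 0.004)/0.011391 = 63.23 kN.
Vertical equilibrium: R_D = ΣP − R_E = 328 − 63.23 = 264.8 kN.

R_D = 264.8 kN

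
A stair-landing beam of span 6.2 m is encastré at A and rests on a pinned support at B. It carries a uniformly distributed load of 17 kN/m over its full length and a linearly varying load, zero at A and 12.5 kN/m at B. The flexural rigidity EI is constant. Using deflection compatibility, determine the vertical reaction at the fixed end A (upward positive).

Choose R_B as the redundant. The primary structure is the cantilever fixed at A.
Primary-structure tip deflection at B by superposition:
  UDL 17: wL⁴/(8EI) = 3140/EI
  triangular load, peak 12.5 at the free end: 11w₀L⁴/(120EI) = 1693/EI
  δ_0 = 4833/EI
Flexibility coefficient — unit upward force at B: δ_{BB} = L³/(3EI) = 79.44/EI.
Compatibility at B: δ_0 − R_B·δ_{BB} = 0, so R_B = 4833/79.44 = 60.84 kN.
Vertical equilibrium: R_A = ΣP − R_B = 144.2 − 60.84 = 83.31 kN.

R_A = 83.31 kN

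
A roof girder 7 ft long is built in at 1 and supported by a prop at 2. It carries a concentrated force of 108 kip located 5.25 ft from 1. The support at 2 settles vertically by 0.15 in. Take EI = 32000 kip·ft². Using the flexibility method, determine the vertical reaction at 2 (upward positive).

R_2 = 64.85 kip

Choose R_2 as the redundant. The primary structure is the cantilever fixed at 1.
Deflection at 2 on the released cantilever, summing each load's contribution:
  point load 108 at a = 5.25: Pa²(3L − a)/(6EI) = 7814/EI
Flexibility coefficient — unit upward force at 2: δ_{22} = L³/(3EI) = 114.3/EI.
With EI = 32000 kip·ft²: δ_0 = 0.24419 ft and δ_{22} = 0.003573 ft/kip.
Compatibility — the beam at 2 must follow the support down by 0.0125 ft: δ_0 − R_2·δ_{22} = 0.0125, so R_2 = (0.24419 − 0.0125)/0.003573 = 64.85 kip.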